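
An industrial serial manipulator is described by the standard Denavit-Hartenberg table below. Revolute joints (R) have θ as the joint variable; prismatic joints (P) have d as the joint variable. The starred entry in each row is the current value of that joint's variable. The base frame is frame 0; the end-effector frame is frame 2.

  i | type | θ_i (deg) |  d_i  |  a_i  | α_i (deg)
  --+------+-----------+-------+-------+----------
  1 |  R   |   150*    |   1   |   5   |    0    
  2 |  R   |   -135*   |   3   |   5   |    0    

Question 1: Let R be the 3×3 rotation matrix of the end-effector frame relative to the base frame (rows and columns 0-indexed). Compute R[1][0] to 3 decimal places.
0.259

End-effector x-axis (col 0 of R) = (0.9659,0.2588,0.0000)
R[1][0] = 0.2588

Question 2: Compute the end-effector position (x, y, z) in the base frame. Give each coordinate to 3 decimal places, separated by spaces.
0.500 3.794 4.000

after link 1: o_1 = (-4.3301, 2.5000, 1.0000)
after link 2: o_2 = (0.4995, 3.7941, 4.0000)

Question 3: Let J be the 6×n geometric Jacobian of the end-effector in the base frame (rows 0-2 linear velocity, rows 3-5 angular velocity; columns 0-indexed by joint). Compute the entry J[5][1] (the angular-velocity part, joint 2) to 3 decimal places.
axis z_1 = (0.0000,0.0000,1.0000); lever o_n−o_1 = (4.8296,1.2941,3.0000)
cross product → J_v[:, 1] = (-1.2941,4.8296,0.0000)
J_ω[:, 1] = z_1
entry J[5][1] = 1.0000

1.000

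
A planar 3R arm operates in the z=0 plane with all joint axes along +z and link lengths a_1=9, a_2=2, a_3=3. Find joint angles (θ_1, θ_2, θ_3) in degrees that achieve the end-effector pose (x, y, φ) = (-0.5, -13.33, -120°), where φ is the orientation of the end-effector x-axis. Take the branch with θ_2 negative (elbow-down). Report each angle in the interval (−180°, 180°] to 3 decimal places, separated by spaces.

-79.352 -30.009 -10.640

wrist centre = target − a_3·(cos φ, sin φ) = (1.0000, -10.7319)
cos θ_2 = (116.1742−9²−2²)/(2·9·2) = 0.8659; θ_2 = -30.0087° (elbow-down)
β = atan2(-10.7319,1.0000) = -84.6766°; ψ = atan2(-1.0003,10.7319) = -5.3248°
θ_1 = β − ψ = -79.3517°
θ_3 = φ − θ_1 − θ_2 = -10.6396° (wrapped to (-180°,180°])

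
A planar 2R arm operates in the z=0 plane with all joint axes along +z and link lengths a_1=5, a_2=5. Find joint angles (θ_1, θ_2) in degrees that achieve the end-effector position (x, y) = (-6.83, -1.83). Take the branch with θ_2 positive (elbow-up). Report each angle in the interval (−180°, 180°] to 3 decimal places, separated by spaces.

cos θ_2 = (49.9978−5²−5²)/(2·5·5) = -0.0000; θ_2 = 90.0025° (elbow-up)
β = atan2(-1.8300,-6.8300) = -165.0007°; ψ = atan2(5.0000,4.9998) = 45.0013°
θ_1 = β − ψ = -210.0020°

149.998 90.003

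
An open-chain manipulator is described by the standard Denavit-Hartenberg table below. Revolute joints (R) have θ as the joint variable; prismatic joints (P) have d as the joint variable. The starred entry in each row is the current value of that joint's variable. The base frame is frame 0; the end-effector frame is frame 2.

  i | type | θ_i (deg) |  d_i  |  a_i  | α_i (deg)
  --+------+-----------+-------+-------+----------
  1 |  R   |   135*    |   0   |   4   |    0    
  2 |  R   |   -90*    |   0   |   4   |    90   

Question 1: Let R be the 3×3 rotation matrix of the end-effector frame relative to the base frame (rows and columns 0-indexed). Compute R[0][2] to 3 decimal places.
0.707

End-effector z-axis (col 2 of R) = (0.7071,-0.7071,0.0000)
R[0][2] = 0.7071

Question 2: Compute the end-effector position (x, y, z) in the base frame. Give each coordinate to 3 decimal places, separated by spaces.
0.000 5.657 0.000

after link 1: o_1 = (-2.8284, 2.8284, 0.0000)
after link 2: o_2 = (0.0000, 5.6569, 0.0000)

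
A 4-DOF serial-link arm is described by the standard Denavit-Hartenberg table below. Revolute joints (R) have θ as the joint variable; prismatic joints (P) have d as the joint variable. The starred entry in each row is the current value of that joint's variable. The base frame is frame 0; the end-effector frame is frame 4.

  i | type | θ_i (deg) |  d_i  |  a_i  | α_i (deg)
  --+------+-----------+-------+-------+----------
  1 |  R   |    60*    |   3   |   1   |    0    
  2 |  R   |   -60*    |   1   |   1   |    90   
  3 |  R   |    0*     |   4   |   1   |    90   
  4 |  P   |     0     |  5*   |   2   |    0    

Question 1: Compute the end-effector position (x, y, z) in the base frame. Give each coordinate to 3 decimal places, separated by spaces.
after link 1: o_1 = (0.5000, 0.8660, 3.0000)
after link 2: o_2 = (1.5000, 0.8660, 4.0000)
after link 3: o_3 = (2.5000, -3.1340, 4.0000)
after link 4: o_4 = (4.5000, -3.1340, -1.0000)

4.500 -3.134 -1.000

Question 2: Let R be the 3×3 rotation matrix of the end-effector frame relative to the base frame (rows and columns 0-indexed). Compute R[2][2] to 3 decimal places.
End-effector z-axis (col 2 of R) = (0.0000,-0.0000,-1.0000)
R[2][2] = -1.0000

-1.000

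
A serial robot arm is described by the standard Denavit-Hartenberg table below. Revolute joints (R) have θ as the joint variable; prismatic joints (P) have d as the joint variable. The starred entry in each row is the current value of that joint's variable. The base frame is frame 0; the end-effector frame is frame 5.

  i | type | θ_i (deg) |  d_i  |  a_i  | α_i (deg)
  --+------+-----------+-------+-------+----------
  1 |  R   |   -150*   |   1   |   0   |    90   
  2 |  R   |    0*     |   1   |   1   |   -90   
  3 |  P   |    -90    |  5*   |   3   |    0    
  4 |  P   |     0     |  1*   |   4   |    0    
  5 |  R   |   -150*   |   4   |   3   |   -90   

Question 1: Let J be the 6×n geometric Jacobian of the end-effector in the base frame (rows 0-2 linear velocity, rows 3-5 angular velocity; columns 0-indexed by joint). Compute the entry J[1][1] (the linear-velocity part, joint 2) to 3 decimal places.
5.000

axis z_1 = (-0.5000,0.8660,0.0000); lever o_n−o_1 = (-2.2679,4.9282,10.0000)
cross product → J_v[:, 1] = (8.6603,5.0000,-0.5000)
J_ω[:, 1] = z_1
entry J[1][1] = 5.0000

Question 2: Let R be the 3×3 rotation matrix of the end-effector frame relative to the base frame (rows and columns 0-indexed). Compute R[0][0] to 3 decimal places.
0.866

End-effector x-axis (col 0 of R) = (0.8660,-0.5000,0.0000)
R[0][0] = 0.8660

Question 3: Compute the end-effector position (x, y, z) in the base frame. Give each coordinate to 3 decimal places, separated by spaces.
-2.268 4.928 11.000

after link 1: o_1 = (0.0000, 0.0000, 1.0000)
after link 2: o_2 = (-1.3660, 0.3660, 1.0000)
after link 3: o_3 = (-2.8660, 2.9641, 6.0000)
after link 4: o_4 = (-4.8660, 6.4282, 7.0000)
after link 5: o_5 = (-2.2679, 4.9282, 11.0000)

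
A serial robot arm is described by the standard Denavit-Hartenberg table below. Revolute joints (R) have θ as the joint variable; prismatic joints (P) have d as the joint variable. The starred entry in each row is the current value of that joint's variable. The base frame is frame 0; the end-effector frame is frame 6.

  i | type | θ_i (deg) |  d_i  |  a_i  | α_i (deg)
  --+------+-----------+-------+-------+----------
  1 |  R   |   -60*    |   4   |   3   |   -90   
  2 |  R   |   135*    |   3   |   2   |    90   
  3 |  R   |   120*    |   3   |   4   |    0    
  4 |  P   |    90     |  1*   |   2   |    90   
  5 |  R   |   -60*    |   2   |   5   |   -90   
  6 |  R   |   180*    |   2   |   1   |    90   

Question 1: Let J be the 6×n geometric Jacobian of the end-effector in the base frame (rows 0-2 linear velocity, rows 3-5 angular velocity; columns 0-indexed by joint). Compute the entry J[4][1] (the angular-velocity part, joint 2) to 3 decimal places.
axis z_1 = (0.8660,0.5000,0.0000); lever o_n−o_1 = (7.2677,-1.9277,3.1312)
cross product → J_v[:, 1] = (1.5656,-2.7117,-5.3033)
J_ω[:, 1] = z_1
entry J[4][1] = 0.5000

0.500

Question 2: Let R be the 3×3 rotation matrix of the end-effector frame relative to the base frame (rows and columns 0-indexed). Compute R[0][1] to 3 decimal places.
End-effector y-axis (col 1 of R) = (0.0669,-0.9820,0.1768)
R[0][1] = 0.0669

0.067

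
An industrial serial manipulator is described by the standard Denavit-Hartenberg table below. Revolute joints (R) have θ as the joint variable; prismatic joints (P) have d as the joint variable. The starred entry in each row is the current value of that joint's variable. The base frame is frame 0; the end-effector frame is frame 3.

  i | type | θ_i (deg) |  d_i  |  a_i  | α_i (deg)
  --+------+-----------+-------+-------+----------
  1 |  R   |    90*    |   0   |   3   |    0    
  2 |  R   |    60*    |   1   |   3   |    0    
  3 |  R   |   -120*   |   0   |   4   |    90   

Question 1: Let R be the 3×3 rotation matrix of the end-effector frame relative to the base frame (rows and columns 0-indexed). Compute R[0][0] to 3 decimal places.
0.866

End-effector x-axis (col 0 of R) = (0.8660,0.5000,0.0000)
R[0][0] = 0.8660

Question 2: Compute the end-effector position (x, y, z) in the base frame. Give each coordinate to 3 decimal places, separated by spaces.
after link 1: o_1 = (0.0000, 3.0000, 0.0000)
after link 2: o_2 = (-2.5981, 4.5000, 1.0000)
after link 3: o_3 = (0.8660, 6.5000, 1.0000)

0.866 6.500 1.000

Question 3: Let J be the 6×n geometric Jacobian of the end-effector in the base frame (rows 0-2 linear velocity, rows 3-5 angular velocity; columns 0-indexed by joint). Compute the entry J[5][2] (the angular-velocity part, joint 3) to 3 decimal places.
axis z_2 = (0.0000,0.0000,1.0000); lever o_n−o_2 = (3.4641,2.0000,0.0000)
cross product → J_v[:, 2] = (-2.0000,3.4641,0.0000)
J_ω[:, 2] = z_2
entry J[5][2] = 1.0000

1.000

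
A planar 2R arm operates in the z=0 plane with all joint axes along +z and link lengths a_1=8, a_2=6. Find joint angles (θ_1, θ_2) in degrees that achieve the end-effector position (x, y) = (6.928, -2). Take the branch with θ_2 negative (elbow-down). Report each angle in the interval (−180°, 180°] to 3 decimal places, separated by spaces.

30.000 -120.002

cos θ_2 = (51.9972−8²−6²)/(2·8·6) = -0.5000; θ_2 = -120.0019° (elbow-down)
β = atan2(-2.0000,6.9280) = -16.1026°; ψ = atan2(-5.1961,4.9998) = -46.1026°
θ_1 = β − ψ = 30.0000°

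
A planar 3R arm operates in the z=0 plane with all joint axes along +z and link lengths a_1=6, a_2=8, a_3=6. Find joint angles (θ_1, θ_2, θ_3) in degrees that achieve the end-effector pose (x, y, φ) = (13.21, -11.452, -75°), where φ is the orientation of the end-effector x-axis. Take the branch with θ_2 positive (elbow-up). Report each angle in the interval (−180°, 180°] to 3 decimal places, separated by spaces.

-51.770 44.999 -68.229

wrist centre = target − a_3·(cos φ, sin φ) = (11.6571, -5.6564)
cos θ_2 = (167.8830−6²−8²)/(2·6·8) = 0.7071; θ_2 = 44.9994° (elbow-up)
β = atan2(-5.6564,11.6571) = -25.8844°; ψ = atan2(5.6568,11.6569) = 25.8861°
θ_1 = β − ψ = -51.7704°
θ_3 = φ − θ_1 − θ_2 = -68.2289° (wrapped to (-180°,180°])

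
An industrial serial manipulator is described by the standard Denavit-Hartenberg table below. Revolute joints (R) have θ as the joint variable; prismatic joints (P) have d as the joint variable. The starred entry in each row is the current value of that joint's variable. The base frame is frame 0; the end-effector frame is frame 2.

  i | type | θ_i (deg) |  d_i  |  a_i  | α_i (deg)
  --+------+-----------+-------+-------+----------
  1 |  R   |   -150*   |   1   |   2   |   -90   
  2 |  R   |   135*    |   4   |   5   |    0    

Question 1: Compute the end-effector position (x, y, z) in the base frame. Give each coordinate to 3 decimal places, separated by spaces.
after link 1: o_1 = (-1.7321, -1.0000, 1.0000)
after link 2: o_2 = (3.3298, -2.6963, -2.5355)

3.330 -2.696 -2.536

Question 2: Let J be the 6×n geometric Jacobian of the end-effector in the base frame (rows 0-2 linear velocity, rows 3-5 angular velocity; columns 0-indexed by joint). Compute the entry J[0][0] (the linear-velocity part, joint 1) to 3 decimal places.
axis z_0 = ẑ; lever o_n−o_0 = (3.3298,-2.6963,-2.5355)
cross product → J_v[:, 0] = (2.6963,3.3298,-0.0000)
J_ω[:, 0] = z_0
entry J[0][0] = 2.6963

2.696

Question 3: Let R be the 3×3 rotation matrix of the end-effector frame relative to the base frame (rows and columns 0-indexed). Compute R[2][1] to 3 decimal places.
End-effector y-axis (col 1 of R) = (0.6124,0.3536,0.7071)
R[2][1] = 0.7071

0.707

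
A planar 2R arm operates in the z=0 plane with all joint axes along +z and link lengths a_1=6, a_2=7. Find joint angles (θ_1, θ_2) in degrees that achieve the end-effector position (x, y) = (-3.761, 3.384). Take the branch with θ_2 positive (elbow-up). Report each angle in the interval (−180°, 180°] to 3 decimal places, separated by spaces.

cos θ_2 = (25.5966−6²−7²)/(2·6·7) = -0.7072; θ_2 = 135.0062° (elbow-up)
β = atan2(3.3840,-3.7610) = 138.0204°; ψ = atan2(4.9492,1.0497) = 78.0252°
θ_1 = β − ψ = 59.9952°

59.995 135.006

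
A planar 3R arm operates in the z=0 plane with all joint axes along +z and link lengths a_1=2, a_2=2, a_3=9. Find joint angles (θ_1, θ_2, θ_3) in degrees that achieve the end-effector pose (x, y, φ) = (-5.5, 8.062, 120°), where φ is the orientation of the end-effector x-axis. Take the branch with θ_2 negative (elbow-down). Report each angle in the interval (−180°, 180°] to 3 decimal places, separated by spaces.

wrist centre = target − a_3·(cos φ, sin φ) = (-1.0000, 0.2678)
cos θ_2 = (1.0717−2²−2²)/(2·2·2) = -0.8660; θ_2 = -150.0014° (elbow-down)
β = atan2(0.2678,-1.0000) = 165.0095°; ψ = atan2(-1.0000,0.2679) = -75.0007°
θ_1 = β − ψ = 240.0102°
θ_3 = φ − θ_1 − θ_2 = 29.9912° (wrapped to (-180°,180°])

-119.990 -150.001 29.991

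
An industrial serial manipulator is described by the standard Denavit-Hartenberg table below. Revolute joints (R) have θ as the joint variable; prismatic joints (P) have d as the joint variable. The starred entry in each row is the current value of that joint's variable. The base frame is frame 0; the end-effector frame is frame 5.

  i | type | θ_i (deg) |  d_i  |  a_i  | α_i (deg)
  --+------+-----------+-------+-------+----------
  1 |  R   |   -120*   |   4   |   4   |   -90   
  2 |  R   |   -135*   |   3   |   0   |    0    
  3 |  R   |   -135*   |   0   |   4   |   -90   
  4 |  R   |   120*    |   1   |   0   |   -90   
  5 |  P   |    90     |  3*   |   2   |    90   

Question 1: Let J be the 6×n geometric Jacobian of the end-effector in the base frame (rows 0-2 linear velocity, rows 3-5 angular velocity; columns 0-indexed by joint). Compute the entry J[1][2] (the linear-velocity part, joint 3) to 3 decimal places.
1.214

axis z_2 = (0.8660,-0.5000,0.0000); lever o_n−o_2 = (0.7990,-1.6160,-1.4019)
cross product → J_v[:, 2] = (0.7010,1.2141,-1.0000)
J_ω[:, 2] = z_2
entry J[1][2] = 1.2141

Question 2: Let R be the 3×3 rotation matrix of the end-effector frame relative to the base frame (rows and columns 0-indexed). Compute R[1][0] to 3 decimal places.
-0.866

End-effector x-axis (col 0 of R) = (-0.5000,-0.8660,-0.0000)
R[1][0] = -0.8660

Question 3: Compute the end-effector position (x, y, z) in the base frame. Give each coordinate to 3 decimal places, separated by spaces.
after link 1: o_1 = (-2.0000, -3.4641, 4.0000)
after link 2: o_2 = (0.5981, -4.9641, 4.0000)
after link 3: o_3 = (0.5981, -4.9641, 0.0000)
after link 4: o_4 = (1.0981, -4.0981, 0.0000)
after link 5: o_5 = (1.3971, -6.5801, 2.5981)

1.397 -6.580 2.598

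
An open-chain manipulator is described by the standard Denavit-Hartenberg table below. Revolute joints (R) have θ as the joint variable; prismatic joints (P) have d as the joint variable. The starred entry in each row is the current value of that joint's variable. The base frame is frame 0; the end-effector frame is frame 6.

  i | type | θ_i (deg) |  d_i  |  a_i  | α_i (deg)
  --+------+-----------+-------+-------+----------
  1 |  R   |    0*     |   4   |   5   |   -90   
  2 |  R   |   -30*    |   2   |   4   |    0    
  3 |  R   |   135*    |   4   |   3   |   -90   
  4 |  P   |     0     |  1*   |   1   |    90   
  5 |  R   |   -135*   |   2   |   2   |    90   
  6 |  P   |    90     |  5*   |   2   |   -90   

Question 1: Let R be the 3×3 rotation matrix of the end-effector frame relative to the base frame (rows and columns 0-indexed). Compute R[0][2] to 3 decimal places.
End-effector z-axis (col 2 of R) = (-0.8660,0.0000,-0.5000)
R[0][2] = -0.8660

-0.866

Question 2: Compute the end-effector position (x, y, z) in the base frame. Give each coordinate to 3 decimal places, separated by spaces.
5.695 10.000 7.725

after link 1: o_1 = (5.0000, 0.0000, 4.0000)
after link 2: o_2 = (8.4641, 2.0000, 6.0000)
after link 3: o_3 = (7.6876, 6.0000, 3.1022)
after link 4: o_4 = (6.4629, 6.0000, 2.3951)
after link 5: o_5 = (8.1950, 8.0000, 3.3951)
after link 6: o_6 = (5.6950, 10.0000, 7.7252)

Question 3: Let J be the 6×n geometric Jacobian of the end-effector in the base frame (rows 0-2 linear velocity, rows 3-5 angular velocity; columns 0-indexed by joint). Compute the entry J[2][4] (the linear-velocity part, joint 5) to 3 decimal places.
axis z_4 = (0.0000,1.0000,0.0000); lever o_n−o_4 = (-0.7679,4.0000,5.3301)
cross product → J_v[:, 4] = (5.3301,-0.0000,0.7679)
J_ω[:, 4] = z_4
entry J[2][4] = 0.7679

0.768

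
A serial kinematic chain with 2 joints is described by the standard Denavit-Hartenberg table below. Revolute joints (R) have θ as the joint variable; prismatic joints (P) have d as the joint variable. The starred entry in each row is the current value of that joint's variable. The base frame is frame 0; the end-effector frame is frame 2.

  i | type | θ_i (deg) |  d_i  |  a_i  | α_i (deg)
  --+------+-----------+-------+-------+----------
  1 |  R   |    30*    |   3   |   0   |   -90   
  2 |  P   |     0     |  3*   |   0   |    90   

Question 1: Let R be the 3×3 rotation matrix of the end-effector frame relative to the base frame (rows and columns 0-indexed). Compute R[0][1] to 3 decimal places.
-0.500

End-effector y-axis (col 1 of R) = (-0.5000,0.8660,0.0000)
R[0][1] = -0.5000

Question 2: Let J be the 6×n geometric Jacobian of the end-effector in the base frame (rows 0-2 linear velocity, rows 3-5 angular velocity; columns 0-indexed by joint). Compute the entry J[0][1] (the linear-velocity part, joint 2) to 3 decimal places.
prismatic axis z_1 = (-0.5000,0.8660,0.0000)
J_v[:, 1] = z_1; J_ω[:, 1] = (0,0,0)
entry J[0][1] = -0.5000

-0.500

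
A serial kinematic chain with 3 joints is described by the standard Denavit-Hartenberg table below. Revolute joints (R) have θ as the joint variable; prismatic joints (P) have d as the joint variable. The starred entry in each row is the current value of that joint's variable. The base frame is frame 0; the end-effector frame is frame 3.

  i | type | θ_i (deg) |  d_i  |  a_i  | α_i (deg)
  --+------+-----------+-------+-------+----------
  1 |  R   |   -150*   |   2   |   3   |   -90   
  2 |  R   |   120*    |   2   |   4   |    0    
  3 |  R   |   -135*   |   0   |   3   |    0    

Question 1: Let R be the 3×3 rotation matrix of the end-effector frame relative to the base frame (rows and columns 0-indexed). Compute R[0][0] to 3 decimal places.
-0.837

End-effector x-axis (col 0 of R) = (-0.8365,-0.4830,0.2588)
R[0][0] = -0.8365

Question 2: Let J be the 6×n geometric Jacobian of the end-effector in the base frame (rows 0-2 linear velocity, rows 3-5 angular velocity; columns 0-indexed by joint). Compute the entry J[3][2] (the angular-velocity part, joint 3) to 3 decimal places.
0.500

axis z_2 = (0.5000,-0.8660,0.0000); lever o_n−o_2 = (-2.5095,-1.4489,0.7765)
cross product → J_v[:, 2] = (-0.6724,-0.3882,-2.8978)
J_ω[:, 2] = z_2
entry J[3][2] = 0.5000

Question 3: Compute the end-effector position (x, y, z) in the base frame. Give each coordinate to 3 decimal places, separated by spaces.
-2.376 -3.681 -0.688

after link 1: o_1 = (-2.5981, -1.5000, 2.0000)
after link 2: o_2 = (0.1340, -2.2321, -1.4641)
after link 3: o_3 = (-2.3756, -3.6809, -0.6876)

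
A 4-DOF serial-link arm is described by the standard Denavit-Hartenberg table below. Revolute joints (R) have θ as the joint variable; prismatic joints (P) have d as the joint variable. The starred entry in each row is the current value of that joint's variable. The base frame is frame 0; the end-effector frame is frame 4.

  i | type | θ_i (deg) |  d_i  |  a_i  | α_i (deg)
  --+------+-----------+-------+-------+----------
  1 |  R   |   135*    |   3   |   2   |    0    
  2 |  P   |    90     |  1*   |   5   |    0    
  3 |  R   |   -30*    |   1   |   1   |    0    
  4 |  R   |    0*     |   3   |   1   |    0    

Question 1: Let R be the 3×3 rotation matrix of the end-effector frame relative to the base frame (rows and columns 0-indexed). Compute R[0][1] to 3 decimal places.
End-effector y-axis (col 1 of R) = (0.2588,-0.9659,0.0000)
R[0][1] = 0.2588

0.259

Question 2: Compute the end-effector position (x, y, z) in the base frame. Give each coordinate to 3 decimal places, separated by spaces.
-6.882 -2.639 8.000

after link 1: o_1 = (-1.4142, 1.4142, 3.0000)
after link 2: o_2 = (-4.9497, -2.1213, 4.0000)
after link 3: o_3 = (-5.9157, -2.3801, 5.0000)
after link 4: o_4 = (-6.8816, -2.6390, 8.0000)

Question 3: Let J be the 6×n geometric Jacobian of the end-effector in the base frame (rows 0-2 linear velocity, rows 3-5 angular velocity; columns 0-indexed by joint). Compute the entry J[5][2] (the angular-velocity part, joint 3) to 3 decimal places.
1.000

axis z_2 = (0.0000,0.0000,1.0000); lever o_n−o_2 = (-1.9319,-0.5176,4.0000)
cross product → J_v[:, 2] = (0.5176,-1.9319,0.0000)
J_ω[:, 2] = z_2
entry J[5][2] = 1.0000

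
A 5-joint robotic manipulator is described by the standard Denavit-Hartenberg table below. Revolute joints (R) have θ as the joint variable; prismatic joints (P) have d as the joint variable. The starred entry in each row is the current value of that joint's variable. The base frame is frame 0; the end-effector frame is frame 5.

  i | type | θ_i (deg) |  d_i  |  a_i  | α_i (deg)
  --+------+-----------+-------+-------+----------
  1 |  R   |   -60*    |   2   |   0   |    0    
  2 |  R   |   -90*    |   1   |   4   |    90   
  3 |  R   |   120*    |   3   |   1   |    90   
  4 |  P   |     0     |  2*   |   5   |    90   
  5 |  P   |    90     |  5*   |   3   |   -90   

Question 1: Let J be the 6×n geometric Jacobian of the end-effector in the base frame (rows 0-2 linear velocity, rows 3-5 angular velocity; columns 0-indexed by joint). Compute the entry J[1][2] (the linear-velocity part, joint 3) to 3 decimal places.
3.848

axis z_2 = (-0.5000,0.8660,0.0000); lever o_n−o_2 = (-0.1519,-2.3971,7.6962)
cross product → J_v[:, 2] = (6.6651,3.8481,1.3301)
J_ω[:, 2] = z_2
entry J[1][2] = 3.8481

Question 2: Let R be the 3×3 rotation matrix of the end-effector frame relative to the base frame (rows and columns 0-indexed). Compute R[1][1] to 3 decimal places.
0.866

End-effector y-axis (col 1 of R) = (-0.5000,0.8660,-0.0000)
R[1][1] = 0.8660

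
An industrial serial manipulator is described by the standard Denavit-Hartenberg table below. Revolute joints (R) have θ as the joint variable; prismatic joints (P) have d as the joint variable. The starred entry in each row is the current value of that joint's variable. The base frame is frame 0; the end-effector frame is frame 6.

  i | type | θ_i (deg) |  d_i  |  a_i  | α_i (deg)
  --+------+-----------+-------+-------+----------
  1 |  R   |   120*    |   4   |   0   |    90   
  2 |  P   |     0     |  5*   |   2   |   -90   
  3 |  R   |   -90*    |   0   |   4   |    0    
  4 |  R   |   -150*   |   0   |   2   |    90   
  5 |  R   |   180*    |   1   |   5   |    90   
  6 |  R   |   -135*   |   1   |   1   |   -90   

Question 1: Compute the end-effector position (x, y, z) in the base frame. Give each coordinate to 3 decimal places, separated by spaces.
after link 1: o_1 = (0.0000, 0.0000, 4.0000)
after link 2: o_2 = (3.3301, 4.2321, 4.0000)
after link 3: o_3 = (6.7942, 6.2321, 4.0000)
after link 4: o_4 = (5.7942, 4.5000, 4.0000)
after link 5: o_5 = (7.4282, 9.3301, 4.0000)
after link 6: o_6 = (7.6870, 8.3642, 5.0000)

7.687 8.364 5.000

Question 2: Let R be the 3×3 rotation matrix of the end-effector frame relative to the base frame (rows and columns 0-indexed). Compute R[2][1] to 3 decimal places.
-1.000

End-effector y-axis (col 1 of R) = (0.0000,0.0000,-1.0000)
R[2][1] = -1.0000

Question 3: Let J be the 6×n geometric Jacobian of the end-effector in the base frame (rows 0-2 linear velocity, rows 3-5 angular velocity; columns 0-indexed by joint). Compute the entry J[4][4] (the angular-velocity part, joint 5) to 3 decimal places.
axis z_4 = (-0.8660,0.5000,0.0000); lever o_n−o_4 = (1.8928,3.8642,1.0000)
cross product → J_v[:, 4] = (0.5000,0.8660,-4.2929)
J_ω[:, 4] = z_4
entry J[4][4] = 0.5000

0.500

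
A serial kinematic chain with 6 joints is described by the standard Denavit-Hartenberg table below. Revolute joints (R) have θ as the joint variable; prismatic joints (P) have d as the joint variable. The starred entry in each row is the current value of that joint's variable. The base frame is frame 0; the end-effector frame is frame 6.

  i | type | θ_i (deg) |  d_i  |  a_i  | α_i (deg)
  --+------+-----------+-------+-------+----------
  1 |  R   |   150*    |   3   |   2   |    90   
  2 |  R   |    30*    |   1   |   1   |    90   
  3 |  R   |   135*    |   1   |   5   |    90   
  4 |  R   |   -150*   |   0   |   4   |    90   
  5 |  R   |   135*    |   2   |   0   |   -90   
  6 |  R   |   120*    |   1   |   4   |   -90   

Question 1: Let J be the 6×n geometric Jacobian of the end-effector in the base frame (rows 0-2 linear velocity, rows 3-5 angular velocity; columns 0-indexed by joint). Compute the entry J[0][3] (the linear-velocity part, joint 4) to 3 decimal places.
4.649

axis z_3 = (-0.1768,0.9186,0.3536); lever o_n−o_3 = (-1.0129,-3.8779,3.5687)
cross product → J_v[:, 3] = (4.6492,0.2727,1.6160)
J_ω[:, 3] = z_3
entry J[0][3] = 4.6492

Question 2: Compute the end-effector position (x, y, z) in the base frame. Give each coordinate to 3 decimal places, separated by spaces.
0.991 0.202 4.435

after link 1: o_1 = (-1.7321, 1.0000, 3.0000)
after link 2: o_2 = (-1.9821, 2.2990, 3.5000)
after link 3: o_3 = (2.0044, 4.0800, 0.8662)
after link 4: o_4 = (-0.1915, 2.5193, 3.8230)
after link 5: o_5 = (-1.8254, 2.6461, 2.6766)
after link 6: o_6 = (0.9914, 0.2020, 4.4350)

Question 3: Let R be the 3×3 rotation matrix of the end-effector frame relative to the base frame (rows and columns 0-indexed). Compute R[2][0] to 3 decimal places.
0.633

End-effector x-axis (col 0 of R) = (0.5759,-0.5176,0.6328)
R[2][0] = 0.6328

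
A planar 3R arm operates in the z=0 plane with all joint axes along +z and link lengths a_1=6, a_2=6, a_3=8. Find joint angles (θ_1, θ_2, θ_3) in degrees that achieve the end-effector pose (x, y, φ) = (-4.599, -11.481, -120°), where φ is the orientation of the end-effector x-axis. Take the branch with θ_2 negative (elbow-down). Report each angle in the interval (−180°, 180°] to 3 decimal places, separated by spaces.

-29.994 -135.002 44.996

wrist centre = target − a_3·(cos φ, sin φ) = (-0.5990, -4.5528)
cos θ_2 = (21.0868−6²−6²)/(2·6·6) = -0.7071; θ_2 = -135.0017° (elbow-down)
β = atan2(-4.5528,-0.5990) = -97.4952°; ψ = atan2(-4.2425,1.7572) = -67.5009°
θ_1 = β − ψ = -29.9943°
θ_3 = φ − θ_1 − θ_2 = 44.9961° (wrapped to (-180°,180°])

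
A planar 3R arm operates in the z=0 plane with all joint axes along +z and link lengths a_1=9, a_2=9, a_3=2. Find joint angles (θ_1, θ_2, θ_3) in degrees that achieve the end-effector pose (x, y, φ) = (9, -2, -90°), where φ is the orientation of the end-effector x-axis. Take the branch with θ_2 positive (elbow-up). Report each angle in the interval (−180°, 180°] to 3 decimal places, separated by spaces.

-60.000 120.000 -150.000

wrist centre = target − a_3·(cos φ, sin φ) = (9.0000, 0.0000)
cos θ_2 = (81.0000−9²−9²)/(2·9·9) = -0.5000; θ_2 = 120.0000° (elbow-up)
β = atan2(0.0000,9.0000) = 0.0000°; ψ = atan2(7.7942,4.5000) = 60.0000°
θ_1 = β − ψ = -60.0000°
θ_3 = φ − θ_1 − θ_2 = -150.0000° (wrapped to (-180°,180°])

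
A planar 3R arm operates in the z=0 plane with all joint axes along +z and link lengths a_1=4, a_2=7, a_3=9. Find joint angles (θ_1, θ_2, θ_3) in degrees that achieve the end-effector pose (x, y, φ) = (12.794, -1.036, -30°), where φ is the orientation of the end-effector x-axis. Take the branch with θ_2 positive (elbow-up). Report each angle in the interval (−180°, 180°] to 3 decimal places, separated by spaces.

wrist centre = target − a_3·(cos φ, sin φ) = (4.9998, 3.4640)
cos θ_2 = (36.9970−4²−7²)/(2·4·7) = -0.5001; θ_2 = 120.0035° (elbow-up)
β = atan2(3.4640,4.9998) = 34.7154°; ψ = atan2(6.0620,0.4996) = 85.2883°
θ_1 = β − ψ = -50.5729°
θ_3 = φ − θ_1 − θ_2 = -99.4306° (wrapped to (-180°,180°])

-50.573 120.004 -99.431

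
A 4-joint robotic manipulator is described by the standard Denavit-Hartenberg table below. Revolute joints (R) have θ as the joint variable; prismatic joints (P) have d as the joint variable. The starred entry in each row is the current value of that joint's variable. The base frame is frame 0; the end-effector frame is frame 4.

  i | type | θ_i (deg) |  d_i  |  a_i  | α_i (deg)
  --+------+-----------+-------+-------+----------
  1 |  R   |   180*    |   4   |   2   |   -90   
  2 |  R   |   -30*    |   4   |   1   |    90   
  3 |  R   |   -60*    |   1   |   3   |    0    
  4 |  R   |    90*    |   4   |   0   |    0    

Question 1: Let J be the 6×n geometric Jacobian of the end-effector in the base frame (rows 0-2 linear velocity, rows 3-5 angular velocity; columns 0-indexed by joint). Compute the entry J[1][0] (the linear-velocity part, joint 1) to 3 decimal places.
axis z_0 = ẑ; lever o_n−o_0 = (-1.6651,-1.4019,9.5801)
cross product → J_v[:, 0] = (1.4019,-1.6651,0.0000)
J_ω[:, 0] = z_0
entry J[1][0] = -1.6651

-1.665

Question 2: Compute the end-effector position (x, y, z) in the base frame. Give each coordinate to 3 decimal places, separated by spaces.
-1.665 -1.402 9.580

after link 1: o_1 = (-2.0000, 0.0000, 4.0000)
after link 2: o_2 = (-2.8660, -4.0000, 4.5000)
after link 3: o_3 = (-3.6651, -1.4019, 6.1160)
after link 4: o_4 = (-1.6651, -1.4019, 9.5801)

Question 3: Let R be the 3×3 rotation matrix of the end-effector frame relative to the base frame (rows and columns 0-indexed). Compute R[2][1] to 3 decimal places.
End-effector y-axis (col 1 of R) = (0.4330,-0.8660,-0.2500)
R[2][1] = -0.2500

-0.250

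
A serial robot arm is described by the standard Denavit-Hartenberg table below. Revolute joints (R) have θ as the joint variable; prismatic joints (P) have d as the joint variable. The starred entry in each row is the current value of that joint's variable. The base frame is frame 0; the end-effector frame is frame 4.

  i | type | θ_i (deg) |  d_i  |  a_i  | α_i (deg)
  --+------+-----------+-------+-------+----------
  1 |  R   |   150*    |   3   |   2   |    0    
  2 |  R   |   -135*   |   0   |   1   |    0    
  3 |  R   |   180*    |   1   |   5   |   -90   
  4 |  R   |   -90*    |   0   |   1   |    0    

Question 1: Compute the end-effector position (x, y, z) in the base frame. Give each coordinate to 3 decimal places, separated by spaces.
after link 1: o_1 = (-1.7321, 1.0000, 3.0000)
after link 2: o_2 = (-0.7661, 1.2588, 3.0000)
after link 3: o_3 = (-5.5958, -0.0353, 4.0000)
after link 4: o_4 = (-5.5958, -0.0353, 5.0000)

-5.596 -0.035 5.000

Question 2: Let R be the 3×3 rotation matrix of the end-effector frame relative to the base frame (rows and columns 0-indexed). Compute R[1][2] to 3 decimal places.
-0.966

End-effector z-axis (col 2 of R) = (0.2588,-0.9659,0.0000)
R[1][2] = -0.9659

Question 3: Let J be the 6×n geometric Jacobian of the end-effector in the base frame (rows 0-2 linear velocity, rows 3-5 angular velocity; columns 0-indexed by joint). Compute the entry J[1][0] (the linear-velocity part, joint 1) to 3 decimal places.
axis z_0 = ẑ; lever o_n−o_0 = (-5.5958,-0.0353,5.0000)
cross product → J_v[:, 0] = (0.0353,-5.5958,0.0000)
J_ω[:, 0] = z_0
entry J[1][0] = -5.5958

-5.596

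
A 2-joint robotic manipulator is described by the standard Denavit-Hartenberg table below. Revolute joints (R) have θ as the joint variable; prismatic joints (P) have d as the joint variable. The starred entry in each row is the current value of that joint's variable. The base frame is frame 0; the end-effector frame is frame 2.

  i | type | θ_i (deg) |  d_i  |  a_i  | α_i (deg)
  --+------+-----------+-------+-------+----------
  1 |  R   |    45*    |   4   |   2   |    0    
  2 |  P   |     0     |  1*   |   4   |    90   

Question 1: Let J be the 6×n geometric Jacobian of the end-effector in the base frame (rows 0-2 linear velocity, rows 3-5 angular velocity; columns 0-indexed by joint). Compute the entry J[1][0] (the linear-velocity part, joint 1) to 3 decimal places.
4.243

axis z_0 = ẑ; lever o_n−o_0 = (4.2426,4.2426,5.0000)
cross product → J_v[:, 0] = (-4.2426,4.2426,0.0000)
J_ω[:, 0] = z_0
entry J[1][0] = 4.2426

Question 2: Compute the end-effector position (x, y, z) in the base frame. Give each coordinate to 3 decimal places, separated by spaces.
4.243 4.243 5.000

after link 1: o_1 = (1.4142, 1.4142, 4.0000)
after link 2: o_2 = (4.2426, 4.2426, 5.0000)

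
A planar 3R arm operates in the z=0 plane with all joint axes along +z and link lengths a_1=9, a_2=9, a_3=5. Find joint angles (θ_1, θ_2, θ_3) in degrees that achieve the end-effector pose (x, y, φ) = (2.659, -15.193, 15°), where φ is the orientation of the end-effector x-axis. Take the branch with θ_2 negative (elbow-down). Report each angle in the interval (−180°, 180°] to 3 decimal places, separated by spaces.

-74.996 -45.008 135.004

wrist centre = target − a_3·(cos φ, sin φ) = (-2.1706, -16.4871)
cos θ_2 = (276.5359−9²−9²)/(2·9·9) = 0.7070; θ_2 = -45.0077° (elbow-down)
β = atan2(-16.4871,-2.1706) = -97.5002°; ψ = atan2(-6.3648,15.3631) = -22.5038°
θ_1 = β − ψ = -74.9964°
θ_3 = φ − θ_1 − θ_2 = 135.0041° (wrapped to (-180°,180°])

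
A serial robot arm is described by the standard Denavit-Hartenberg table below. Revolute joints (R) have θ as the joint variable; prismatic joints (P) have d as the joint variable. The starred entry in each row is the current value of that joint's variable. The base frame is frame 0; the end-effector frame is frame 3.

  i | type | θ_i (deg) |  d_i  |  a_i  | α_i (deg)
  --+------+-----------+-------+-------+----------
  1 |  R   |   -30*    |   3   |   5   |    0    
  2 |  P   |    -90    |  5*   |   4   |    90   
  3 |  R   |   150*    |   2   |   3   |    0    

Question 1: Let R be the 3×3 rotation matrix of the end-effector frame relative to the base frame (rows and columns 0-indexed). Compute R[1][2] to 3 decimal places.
End-effector z-axis (col 2 of R) = (-0.8660,0.5000,0.0000)
R[1][2] = 0.5000

0.500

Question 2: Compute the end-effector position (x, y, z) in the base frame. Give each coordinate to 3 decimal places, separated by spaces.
1.897 -2.714 9.500

after link 1: o_1 = (4.3301, -2.5000, 3.0000)
after link 2: o_2 = (2.3301, -5.9641, 8.0000)
after link 3: o_3 = (1.8971, -2.7141, 9.5000)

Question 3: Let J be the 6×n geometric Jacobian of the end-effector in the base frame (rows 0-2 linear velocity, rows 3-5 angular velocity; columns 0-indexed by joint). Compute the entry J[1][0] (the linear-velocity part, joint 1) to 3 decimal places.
1.897

axis z_0 = ẑ; lever o_n−o_0 = (1.8971,-2.7141,9.5000)
cross product → J_v[:, 0] = (2.7141,1.8971,-0.0000)
J_ω[:, 0] = z_0
entry J[1][0] = 1.8971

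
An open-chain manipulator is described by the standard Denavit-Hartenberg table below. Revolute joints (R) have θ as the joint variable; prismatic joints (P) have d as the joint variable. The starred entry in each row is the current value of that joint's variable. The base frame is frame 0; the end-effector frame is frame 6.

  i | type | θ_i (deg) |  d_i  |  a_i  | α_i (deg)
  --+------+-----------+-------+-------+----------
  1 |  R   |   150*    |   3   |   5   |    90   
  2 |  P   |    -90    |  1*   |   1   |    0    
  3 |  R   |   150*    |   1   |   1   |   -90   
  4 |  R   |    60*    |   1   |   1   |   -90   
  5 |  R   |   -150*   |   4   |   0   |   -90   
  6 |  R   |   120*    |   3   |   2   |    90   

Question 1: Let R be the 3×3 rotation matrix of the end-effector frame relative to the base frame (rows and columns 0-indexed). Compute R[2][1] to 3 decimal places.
End-effector y-axis (col 1 of R) = (0.3248,-0.6875,0.6495)
R[2][1] = 0.6495

0.650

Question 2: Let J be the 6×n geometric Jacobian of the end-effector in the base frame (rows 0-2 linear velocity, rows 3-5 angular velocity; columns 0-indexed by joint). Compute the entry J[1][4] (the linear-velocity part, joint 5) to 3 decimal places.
-0.287

axis z_4 = (0.1250,-0.6495,-0.7500); lever o_n−o_4 = (0.3203,-3.8603,0.3726)
cross product → J_v[:, 4] = (-3.1373,-0.2868,-0.2745)
J_ω[:, 4] = z_4
entry J[1][4] = -0.2868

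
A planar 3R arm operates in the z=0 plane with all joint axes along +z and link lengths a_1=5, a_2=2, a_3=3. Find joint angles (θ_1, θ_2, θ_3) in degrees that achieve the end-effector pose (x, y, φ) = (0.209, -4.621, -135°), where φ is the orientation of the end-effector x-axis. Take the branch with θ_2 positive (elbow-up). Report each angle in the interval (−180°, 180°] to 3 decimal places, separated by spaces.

-64.021 150.004 139.017

wrist centre = target − a_3·(cos φ, sin φ) = (2.3303, -2.4997)
cos θ_2 = (11.6788−5²−2²)/(2·5·2) = -0.8661; θ_2 = 150.0040° (elbow-up)
β = atan2(-2.4997,2.3303) = -47.0082°; ψ = atan2(0.9999,3.2679) = 17.0126°
θ_1 = β − ψ = -64.0208°
θ_3 = φ − θ_1 − θ_2 = 139.0168° (wrapped to (-180°,180°])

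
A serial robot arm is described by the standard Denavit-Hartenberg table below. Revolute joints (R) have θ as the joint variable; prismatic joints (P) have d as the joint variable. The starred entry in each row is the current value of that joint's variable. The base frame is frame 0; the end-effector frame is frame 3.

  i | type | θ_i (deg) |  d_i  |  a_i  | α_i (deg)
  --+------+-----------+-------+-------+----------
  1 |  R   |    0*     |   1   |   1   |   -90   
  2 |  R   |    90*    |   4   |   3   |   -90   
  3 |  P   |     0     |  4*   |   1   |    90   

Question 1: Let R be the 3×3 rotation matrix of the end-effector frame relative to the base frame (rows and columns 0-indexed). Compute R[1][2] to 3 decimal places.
End-effector z-axis (col 2 of R) = (0.0000,1.0000,0.0000)
R[1][2] = 1.0000

1.000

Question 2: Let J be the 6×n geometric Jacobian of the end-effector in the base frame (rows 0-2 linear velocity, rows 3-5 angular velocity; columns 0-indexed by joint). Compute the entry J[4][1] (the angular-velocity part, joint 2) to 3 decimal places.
1.000

axis z_1 = (0.0000,1.0000,0.0000); lever o_n−o_1 = (-4.0000,4.0000,-4.0000)
cross product → J_v[:, 1] = (-4.0000,-0.0000,4.0000)
J_ω[:, 1] = z_1
entry J[4][1] = 1.0000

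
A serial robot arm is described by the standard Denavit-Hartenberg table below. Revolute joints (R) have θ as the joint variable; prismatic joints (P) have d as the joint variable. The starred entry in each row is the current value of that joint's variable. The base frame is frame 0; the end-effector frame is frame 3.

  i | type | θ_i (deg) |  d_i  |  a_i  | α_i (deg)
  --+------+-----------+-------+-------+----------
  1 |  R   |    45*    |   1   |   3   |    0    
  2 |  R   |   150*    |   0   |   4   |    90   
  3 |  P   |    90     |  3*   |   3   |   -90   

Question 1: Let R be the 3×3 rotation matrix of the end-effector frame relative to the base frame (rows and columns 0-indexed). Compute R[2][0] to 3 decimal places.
End-effector x-axis (col 0 of R) = (-0.0000,-0.0000,1.0000)
R[2][0] = 1.0000

1.000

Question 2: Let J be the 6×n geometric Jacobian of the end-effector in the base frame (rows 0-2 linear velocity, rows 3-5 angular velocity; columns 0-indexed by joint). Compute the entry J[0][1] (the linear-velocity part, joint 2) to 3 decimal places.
-1.863

axis z_1 = (0.0000,0.0000,1.0000); lever o_n−o_1 = (-4.6402,1.8625,3.0000)
cross product → J_v[:, 1] = (-1.8625,-4.6402,0.0000)
J_ω[:, 1] = z_1
entry J[0][1] = -1.8625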